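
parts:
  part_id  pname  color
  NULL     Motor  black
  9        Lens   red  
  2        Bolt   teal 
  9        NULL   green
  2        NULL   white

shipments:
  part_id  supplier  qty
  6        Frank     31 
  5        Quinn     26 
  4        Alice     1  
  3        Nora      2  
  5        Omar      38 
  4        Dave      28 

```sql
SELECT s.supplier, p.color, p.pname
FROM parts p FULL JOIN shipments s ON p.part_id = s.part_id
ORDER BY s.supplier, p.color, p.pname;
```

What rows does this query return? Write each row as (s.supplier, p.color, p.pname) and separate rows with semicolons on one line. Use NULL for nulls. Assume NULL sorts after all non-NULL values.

(Alice, NULL, NULL); (Dave, NULL, NULL); (Frank, NULL, NULL); (Nora, NULL, NULL); (Omar, NULL, NULL); (Quinn, NULL, NULL); (NULL, black, Motor); (NULL, green, NULL); (NULL, red, Lens); (NULL, teal, Bolt); (NULL, white, NULL)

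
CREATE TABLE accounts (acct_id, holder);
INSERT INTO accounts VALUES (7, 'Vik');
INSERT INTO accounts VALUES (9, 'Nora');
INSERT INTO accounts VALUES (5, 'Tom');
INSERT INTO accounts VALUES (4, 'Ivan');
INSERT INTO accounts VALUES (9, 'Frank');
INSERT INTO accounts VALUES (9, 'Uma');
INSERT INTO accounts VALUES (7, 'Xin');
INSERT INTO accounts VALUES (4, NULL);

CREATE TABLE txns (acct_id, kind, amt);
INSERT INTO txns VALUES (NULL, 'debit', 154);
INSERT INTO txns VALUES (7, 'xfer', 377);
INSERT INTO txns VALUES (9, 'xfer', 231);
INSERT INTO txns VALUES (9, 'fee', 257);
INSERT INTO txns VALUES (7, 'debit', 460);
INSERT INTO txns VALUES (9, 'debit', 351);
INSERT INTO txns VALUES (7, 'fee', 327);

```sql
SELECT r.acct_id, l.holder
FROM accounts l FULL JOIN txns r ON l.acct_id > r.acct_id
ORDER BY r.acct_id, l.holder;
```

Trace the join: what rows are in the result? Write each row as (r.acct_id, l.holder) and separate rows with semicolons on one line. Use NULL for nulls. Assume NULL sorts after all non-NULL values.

(7, Frank); (7, Frank); (7, Frank); (7, Nora); (7, Nora); (7, Nora); (7, Uma); (7, Uma); (7, Uma); (9, NULL); (9, NULL); (9, NULL); (NULL, Ivan); (NULL, Tom); (NULL, Vik); (NULL, Xin); (NULL, NULL); (NULL, NULL)

FULL OUTER JOIN keeps every row from both sides; unmatched rows get NULL for the other side's columns.
Matching on l.acct_id > r.acct_id. A NULL in a compared column never satisfies the condition.
Matched pairs: 9; unmatched l rows kept: 5; unmatched r rows kept: 4.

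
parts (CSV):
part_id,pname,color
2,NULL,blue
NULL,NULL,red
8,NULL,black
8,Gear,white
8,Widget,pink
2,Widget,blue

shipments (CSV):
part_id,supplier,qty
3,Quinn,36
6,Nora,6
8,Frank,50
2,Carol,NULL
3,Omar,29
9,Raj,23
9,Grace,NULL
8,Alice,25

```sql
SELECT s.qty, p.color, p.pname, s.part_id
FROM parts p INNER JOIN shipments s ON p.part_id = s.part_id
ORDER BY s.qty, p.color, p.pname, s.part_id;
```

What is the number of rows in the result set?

8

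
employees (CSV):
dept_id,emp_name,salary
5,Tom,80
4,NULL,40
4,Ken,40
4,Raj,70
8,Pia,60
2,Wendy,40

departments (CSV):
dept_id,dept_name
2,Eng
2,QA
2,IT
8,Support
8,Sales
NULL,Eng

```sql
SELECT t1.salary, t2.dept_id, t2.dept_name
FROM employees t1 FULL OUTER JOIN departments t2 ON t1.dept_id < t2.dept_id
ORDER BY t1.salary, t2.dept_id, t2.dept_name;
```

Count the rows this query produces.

15

FULL OUTER JOIN keeps every row from both sides; unmatched rows get NULL for the other side's columns.
Matching on t1.dept_id < t2.dept_id. A NULL in a compared column never satisfies the condition.
- t1 (dept_id=5) pairs with 2 row(s) of t2.
- t1 (dept_id=4) pairs with 2 row(s) of t2.
- t1 (dept_id=4) pairs with 2 row(s) of t2.
- t1 (dept_id=4) pairs with 2 row(s) of t2.
- t1 (dept_id=8) has no partner → padded with NULL.
- t1 (dept_id=2) pairs with 2 row(s) of t2.
- 4 row(s) from t2 found no t1 partner → padded with NULL.
Total: 10 matched + 5 padded = 15 rows.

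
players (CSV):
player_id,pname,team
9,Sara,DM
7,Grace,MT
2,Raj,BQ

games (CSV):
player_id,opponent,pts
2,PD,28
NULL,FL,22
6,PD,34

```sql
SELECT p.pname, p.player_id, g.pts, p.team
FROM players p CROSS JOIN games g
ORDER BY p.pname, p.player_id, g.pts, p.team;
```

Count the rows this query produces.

9

CROSS JOIN pairs every row of `players` with every row of `games`: 3 × 3 = 9 rows.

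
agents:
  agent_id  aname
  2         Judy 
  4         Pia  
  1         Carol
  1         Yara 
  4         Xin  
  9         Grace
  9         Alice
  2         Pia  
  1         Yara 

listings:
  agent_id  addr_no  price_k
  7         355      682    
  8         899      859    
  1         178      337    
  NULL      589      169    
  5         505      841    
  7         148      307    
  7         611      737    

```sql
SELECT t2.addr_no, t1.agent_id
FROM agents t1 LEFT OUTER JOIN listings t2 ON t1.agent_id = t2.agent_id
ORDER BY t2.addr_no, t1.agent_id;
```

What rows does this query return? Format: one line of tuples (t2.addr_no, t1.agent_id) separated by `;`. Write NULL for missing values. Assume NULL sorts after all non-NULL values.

(178, 1); (178, 1); (178, 1); (NULL, 2); (NULL, 2); (NULL, 4); (NULL, 4); (NULL, 9); (NULL, 9)

LEFT JOIN keeps every row from `agents`; unmatched rows get NULL for `listings`'s columns.
Matching on t1.agent_id = t2.agent_id. A NULL in a compared column never satisfies the condition.
- t1 row (agent_id=2): no match → kept, t2 columns NULL.
- t1 row (agent_id=4): no match → kept, t2 columns NULL.
- t1 row (agent_id=1): matches 1 t2 row(s) → 1 output row(s).
- t1 row (agent_id=1): matches 1 t2 row(s) → 1 output row(s).
- t1 row (agent_id=4): no match → kept, t2 columns NULL.
- t1 row (agent_id=9): no match → kept, t2 columns NULL.
- t1 row (agent_id=9): no match → kept, t2 columns NULL.
- t1 row (agent_id=2): no match → kept, t2 columns NULL.
- t1 row (agent_id=1): matches 1 t2 row(s) → 1 output row(s).
After projecting and ordering:
t2.addr_no | t1.agent_id
178 | 1
178 | 1
178 | 1
NULL | 2
NULL | 2
NULL | 4
NULL | 4
NULL | 9
NULL | 9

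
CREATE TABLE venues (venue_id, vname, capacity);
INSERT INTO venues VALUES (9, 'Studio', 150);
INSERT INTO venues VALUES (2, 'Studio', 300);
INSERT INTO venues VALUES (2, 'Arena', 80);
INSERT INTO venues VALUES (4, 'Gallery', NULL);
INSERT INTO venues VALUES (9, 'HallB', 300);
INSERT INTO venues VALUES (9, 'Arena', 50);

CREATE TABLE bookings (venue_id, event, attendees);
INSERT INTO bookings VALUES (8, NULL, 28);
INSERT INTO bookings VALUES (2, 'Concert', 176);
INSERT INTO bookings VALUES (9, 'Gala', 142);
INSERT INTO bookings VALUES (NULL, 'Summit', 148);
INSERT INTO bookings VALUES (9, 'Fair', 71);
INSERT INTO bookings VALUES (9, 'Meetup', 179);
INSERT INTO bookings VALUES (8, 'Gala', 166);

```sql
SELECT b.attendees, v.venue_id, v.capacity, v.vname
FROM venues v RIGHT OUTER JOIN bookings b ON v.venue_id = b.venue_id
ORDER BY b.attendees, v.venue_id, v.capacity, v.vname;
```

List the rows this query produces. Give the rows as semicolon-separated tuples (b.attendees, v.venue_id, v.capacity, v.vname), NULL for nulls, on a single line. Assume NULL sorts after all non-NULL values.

(28, NULL, NULL, NULL); (71, 9, 50, Arena); (71, 9, 150, Studio); (71, 9, 300, HallB); (142, 9, 50, Arena); (142, 9, 150, Studio); (142, 9, 300, HallB); (148, NULL, NULL, NULL); (166, NULL, NULL, NULL); (176, 2, 80, Arena); (176, 2, 300, Studio); (179, 9, 50, Arena); (179, 9, 150, Studio); (179, 9, 300, HallB)

RIGHT JOIN keeps every row from `bookings`; unmatched rows get NULL for `venues`'s columns.
Matching on v.venue_id = b.venue_id. A NULL in a compared column never satisfies the condition.
- v[0] venue_id=9 → 3 match(es) in b → 3 row(s).
- v[1] venue_id=2 → 1 match(es) in b → 1 row(s).
- v[2] venue_id=2 → 1 match(es) in b → 1 row(s).
- v[3] venue_id=4 → no match.
- v[4] venue_id=9 → 3 match(es) in b → 3 row(s).
- v[5] venue_id=9 → 3 match(es) in b → 3 row(s).
- plus 3 unmatched b row(s), each kept with NULL v columns.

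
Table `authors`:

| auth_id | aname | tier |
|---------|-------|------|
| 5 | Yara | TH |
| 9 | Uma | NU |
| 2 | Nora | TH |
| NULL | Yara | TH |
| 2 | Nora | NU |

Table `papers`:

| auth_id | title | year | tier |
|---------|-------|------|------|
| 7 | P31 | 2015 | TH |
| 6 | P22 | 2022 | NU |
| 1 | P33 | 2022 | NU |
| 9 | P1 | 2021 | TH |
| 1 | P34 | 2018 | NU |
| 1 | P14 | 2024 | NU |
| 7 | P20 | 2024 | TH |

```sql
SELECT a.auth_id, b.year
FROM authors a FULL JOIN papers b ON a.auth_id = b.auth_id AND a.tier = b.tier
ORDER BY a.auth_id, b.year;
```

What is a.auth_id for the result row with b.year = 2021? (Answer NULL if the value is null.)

FULL OUTER JOIN keeps every row from both sides; unmatched rows get NULL for the other side's columns.
Matching on a.auth_id = b.auth_id AND a.tier = b.tier. A NULL in a compared column never satisfies the condition.
- a row (auth_id=5, tier=TH): no match → kept, b columns NULL.
- a row (auth_id=9, tier=NU): no match → kept, b columns NULL.
- a row (auth_id=2, tier=TH): no match → kept, b columns NULL.
- a row (auth_id=NULL, tier=TH): no match → kept, b columns NULL.
- a row (auth_id=2, tier=NU): no match → kept, b columns NULL.
- 7 b row(s) had no a match → kept, a columns NULL.

NULL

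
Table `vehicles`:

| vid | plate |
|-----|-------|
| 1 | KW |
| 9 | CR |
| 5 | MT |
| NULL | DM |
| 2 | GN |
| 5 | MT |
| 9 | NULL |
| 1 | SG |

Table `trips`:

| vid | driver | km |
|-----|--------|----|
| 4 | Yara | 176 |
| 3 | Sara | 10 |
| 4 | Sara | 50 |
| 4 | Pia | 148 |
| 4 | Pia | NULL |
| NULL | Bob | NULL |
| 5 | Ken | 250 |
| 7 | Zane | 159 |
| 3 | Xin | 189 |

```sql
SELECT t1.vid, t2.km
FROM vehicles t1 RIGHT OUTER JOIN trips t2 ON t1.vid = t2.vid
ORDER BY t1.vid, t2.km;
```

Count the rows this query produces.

RIGHT JOIN keeps every row from `trips`; unmatched rows get NULL for `vehicles`'s columns.
Matching on t1.vid = t2.vid. A NULL in a compared column never satisfies the condition.
- vid=1: no matching t2 row.
- vid=9: no matching t2 row.
- vid=5: 1 matching t2 row(s), so 1 row(s) emitted.
- vid=NULL: no matching t2 row.
- vid=2: no matching t2 row.
- vid=5: 1 matching t2 row(s), so 1 row(s) emitted.
- vid=9: no matching t2 row.
- vid=1: no matching t2 row.
- 8 t2 row(s) had no t1 match → kept, t1 columns NULL.
Total: 2 matched + 8 padded = 10 rows.

10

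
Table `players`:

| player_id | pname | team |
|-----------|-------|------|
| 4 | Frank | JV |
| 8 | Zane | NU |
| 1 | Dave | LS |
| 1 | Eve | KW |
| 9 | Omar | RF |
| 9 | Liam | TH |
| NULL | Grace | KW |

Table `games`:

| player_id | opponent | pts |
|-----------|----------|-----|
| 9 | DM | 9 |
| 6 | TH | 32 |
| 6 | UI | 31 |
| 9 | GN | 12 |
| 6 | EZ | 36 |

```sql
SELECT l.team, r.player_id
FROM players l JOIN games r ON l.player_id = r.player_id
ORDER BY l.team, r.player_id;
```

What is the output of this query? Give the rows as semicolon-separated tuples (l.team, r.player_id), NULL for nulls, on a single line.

(RF, 9); (RF, 9); (TH, 9); (TH, 9)

INNER JOIN keeps only pairs where the ON condition holds.
Matching on l.player_id = r.player_id. A NULL in a compared column never satisfies the condition.
- l[0] player_id=4 → no match; dropped.
- l[1] player_id=8 → no match; dropped.
- l[2] player_id=1 → no match; dropped.
- l[3] player_id=1 → no match; dropped.
- l[4] player_id=9 → 2 match(es) in r → 2 row(s).
- l[5] player_id=9 → 2 match(es) in r → 2 row(s).
- l[6] player_id=NULL → no match; dropped.
After projecting and ordering:
l.team | r.player_id
RF | 9
RF | 9
TH | 9
TH | 9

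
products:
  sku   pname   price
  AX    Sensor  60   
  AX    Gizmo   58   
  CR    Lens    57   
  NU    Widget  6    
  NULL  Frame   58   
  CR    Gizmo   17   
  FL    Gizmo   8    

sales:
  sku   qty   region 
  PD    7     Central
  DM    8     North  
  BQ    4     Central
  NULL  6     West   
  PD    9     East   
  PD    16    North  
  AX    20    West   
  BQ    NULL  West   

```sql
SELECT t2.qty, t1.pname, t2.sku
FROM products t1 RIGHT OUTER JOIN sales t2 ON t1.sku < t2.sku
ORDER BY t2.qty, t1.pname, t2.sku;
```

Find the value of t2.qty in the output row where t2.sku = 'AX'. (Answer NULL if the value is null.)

20

RIGHT JOIN keeps every row from `sales`; unmatched rows get NULL for `products`'s columns.
Matching on t1.sku < t2.sku. A NULL in a compared column never satisfies the condition.
Matched pairs: 26; unmatched t2 rows kept: 2.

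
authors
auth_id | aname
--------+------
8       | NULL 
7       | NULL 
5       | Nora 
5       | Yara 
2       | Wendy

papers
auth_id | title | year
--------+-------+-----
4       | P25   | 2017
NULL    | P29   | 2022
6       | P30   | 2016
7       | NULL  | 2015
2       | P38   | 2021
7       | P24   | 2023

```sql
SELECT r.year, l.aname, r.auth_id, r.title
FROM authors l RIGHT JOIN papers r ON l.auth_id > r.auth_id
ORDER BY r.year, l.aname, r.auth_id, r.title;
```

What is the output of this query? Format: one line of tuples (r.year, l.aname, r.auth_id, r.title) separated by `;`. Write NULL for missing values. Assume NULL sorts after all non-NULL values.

(2015, NULL, 7, NULL); (2016, NULL, 6, P30); (2016, NULL, 6, P30); (2017, Nora, 4, P25); (2017, Yara, 4, P25); (2017, NULL, 4, P25); (2017, NULL, 4, P25); (2021, Nora, 2, P38); (2021, Yara, 2, P38); (2021, NULL, 2, P38); (2021, NULL, 2, P38); (2022, NULL, NULL, P29); (2023, NULL, 7, P24)

RIGHT JOIN keeps every row from `papers`; unmatched rows get NULL for `authors`'s columns.
Matching on l.auth_id > r.auth_id. A NULL in a compared column never satisfies the condition.
Matched pairs: 12; unmatched r rows kept: 1.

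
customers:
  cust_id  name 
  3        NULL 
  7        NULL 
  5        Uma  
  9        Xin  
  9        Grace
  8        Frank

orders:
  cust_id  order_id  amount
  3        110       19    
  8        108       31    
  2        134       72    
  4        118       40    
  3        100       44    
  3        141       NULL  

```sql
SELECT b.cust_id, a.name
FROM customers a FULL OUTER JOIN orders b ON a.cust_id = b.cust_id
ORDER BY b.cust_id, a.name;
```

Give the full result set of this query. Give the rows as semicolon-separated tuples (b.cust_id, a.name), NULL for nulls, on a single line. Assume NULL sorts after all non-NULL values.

FULL OUTER JOIN keeps every row from both sides; unmatched rows get NULL for the other side's columns.
Matching on a.cust_id = b.cust_id.
- a[0] cust_id=3 → 3 match(es) in b → 3 row(s).
- a[1] cust_id=7 → no match; kept with NULLs on the b side.
- a[2] cust_id=5 → no match; kept with NULLs on the b side.
- a[3] cust_id=9 → no match; kept with NULLs on the b side.
- a[4] cust_id=9 → no match; kept with NULLs on the b side.
- a[5] cust_id=8 → 1 match(es) in b → 1 row(s).
- 2 b row(s) had no a match → kept, a columns NULL.
After projecting and ordering:
b.cust_id | a.name
2 | NULL
3 | NULL
3 | NULL
3 | NULL
4 | NULL
8 | Frank
NULL | Grace
NULL | Uma
NULL | Xin
NULL | NULL

(2, NULL); (3, NULL); (3, NULL); (3, NULL); (4, NULL); (8, Frank); (NULL, Grace); (NULL, Uma); (NULL, Xin); (NULL, NULL)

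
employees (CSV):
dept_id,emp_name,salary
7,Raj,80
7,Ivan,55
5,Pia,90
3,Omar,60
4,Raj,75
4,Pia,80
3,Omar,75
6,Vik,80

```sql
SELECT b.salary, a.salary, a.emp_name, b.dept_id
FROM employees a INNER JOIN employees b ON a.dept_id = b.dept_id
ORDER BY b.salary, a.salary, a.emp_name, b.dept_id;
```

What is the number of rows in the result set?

INNER JOIN keeps only pairs where the ON condition holds.
Matching on a.dept_id = b.dept_id.
- a row (dept_id=7): matches 2 b row(s) → 2 output row(s).
- a row (dept_id=7): matches 2 b row(s) → 2 output row(s).
- a row (dept_id=5): matches 1 b row(s) → 1 output row(s).
- a row (dept_id=3): matches 2 b row(s) → 2 output row(s).
- a row (dept_id=4): matches 2 b row(s) → 2 output row(s).
- a row (dept_id=4): matches 2 b row(s) → 2 output row(s).
- a row (dept_id=3): matches 2 b row(s) → 2 output row(s).
- a row (dept_id=6): matches 1 b row(s) → 1 output row(s).
Total: 14 rows.

14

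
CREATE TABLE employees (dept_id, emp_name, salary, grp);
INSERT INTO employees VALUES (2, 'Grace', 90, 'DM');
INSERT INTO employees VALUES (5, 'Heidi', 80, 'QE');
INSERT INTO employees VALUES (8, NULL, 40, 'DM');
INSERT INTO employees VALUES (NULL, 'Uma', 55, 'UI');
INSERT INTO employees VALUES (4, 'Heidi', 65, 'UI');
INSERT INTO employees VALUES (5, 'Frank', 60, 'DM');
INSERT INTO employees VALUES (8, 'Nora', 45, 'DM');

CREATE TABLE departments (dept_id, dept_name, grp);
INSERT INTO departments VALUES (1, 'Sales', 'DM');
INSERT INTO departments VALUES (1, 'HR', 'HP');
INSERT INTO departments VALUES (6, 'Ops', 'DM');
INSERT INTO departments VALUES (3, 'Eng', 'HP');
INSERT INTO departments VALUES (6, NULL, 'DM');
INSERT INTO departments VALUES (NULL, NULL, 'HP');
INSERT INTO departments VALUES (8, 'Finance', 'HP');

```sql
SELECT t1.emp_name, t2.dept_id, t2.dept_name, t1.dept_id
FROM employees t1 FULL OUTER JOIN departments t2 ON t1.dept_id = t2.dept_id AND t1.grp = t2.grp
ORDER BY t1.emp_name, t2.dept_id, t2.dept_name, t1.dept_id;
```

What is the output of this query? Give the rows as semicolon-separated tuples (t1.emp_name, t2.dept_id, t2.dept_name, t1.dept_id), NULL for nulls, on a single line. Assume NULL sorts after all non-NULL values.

FULL OUTER JOIN keeps every row from both sides; unmatched rows get NULL for the other side's columns.
Matching on t1.dept_id = t2.dept_id AND t1.grp = t2.grp. A NULL in a compared column never satisfies the condition.
Matched pairs: 0; unmatched t1 rows kept: 7; unmatched t2 rows kept: 7.

(Frank, NULL, NULL, 5); (Grace, NULL, NULL, 2); (Heidi, NULL, NULL, 4); (Heidi, NULL, NULL, 5); (Nora, NULL, NULL, 8); (Uma, NULL, NULL, NULL); (NULL, 1, HR, NULL); (NULL, 1, Sales, NULL); (NULL, 3, Eng, NULL); (NULL, 6, Ops, NULL); (NULL, 6, NULL, NULL); (NULL, 8, Finance, NULL); (NULL, NULL, NULL, 8); (NULL, NULL, NULL, NULL)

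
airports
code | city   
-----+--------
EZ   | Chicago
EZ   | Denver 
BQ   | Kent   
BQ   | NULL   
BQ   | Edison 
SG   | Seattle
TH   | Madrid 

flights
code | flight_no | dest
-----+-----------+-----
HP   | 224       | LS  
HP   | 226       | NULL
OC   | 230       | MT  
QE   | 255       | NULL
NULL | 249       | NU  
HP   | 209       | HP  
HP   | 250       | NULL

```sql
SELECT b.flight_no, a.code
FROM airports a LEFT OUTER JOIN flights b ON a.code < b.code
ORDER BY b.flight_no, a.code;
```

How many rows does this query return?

32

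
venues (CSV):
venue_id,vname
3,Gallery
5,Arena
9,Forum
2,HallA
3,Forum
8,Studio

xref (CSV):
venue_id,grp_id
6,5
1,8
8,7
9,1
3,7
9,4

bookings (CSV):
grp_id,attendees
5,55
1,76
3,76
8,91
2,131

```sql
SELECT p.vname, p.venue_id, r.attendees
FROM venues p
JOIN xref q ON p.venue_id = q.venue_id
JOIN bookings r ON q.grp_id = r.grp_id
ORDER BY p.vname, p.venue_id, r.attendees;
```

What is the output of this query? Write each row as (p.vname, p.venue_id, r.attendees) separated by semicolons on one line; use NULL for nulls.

Step 1 — p INNER JOIN q on venue_id → 5 row(s).
Then INNER JOIN `bookings r` on grp_id: keep only rows whose q.grp_id appears in r.

(Forum, 9, 76)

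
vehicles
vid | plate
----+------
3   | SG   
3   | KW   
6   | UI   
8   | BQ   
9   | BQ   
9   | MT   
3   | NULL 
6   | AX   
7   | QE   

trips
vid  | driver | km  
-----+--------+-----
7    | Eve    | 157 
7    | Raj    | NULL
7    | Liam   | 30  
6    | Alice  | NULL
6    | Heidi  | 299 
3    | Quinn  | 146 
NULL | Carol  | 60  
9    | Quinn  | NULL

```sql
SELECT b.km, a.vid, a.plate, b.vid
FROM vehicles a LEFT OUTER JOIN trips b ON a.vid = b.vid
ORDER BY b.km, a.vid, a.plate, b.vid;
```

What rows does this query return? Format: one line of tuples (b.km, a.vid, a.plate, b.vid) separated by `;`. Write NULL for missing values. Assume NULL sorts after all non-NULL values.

LEFT JOIN keeps every row from `vehicles`; unmatched rows get NULL for `trips`'s columns.
Matching on a.vid = b.vid. A NULL in a compared column never satisfies the condition.
- vid=3: 1 matching b row(s), so 1 row(s) emitted.
- vid=3: 1 matching b row(s), so 1 row(s) emitted.
- vid=6: 2 matching b row(s), so 2 row(s) emitted.
- vid=8: no b row matches, row kept with b columns NULL.
- vid=9: 1 matching b row(s), so 1 row(s) emitted.
- vid=9: 1 matching b row(s), so 1 row(s) emitted.
- vid=3: 1 matching b row(s), so 1 row(s) emitted.
- vid=6: 2 matching b row(s), so 2 row(s) emitted.
- vid=7: 3 matching b row(s), so 3 row(s) emitted.

(30, 7, QE, 7); (146, 3, KW, 3); (146, 3, SG, 3); (146, 3, NULL, 3); (157, 7, QE, 7); (299, 6, AX, 6); (299, 6, UI, 6); (NULL, 6, AX, 6); (NULL, 6, UI, 6); (NULL, 7, QE, 7); (NULL, 8, BQ, NULL); (NULL, 9, BQ, 9); (NULL, 9, MT, 9)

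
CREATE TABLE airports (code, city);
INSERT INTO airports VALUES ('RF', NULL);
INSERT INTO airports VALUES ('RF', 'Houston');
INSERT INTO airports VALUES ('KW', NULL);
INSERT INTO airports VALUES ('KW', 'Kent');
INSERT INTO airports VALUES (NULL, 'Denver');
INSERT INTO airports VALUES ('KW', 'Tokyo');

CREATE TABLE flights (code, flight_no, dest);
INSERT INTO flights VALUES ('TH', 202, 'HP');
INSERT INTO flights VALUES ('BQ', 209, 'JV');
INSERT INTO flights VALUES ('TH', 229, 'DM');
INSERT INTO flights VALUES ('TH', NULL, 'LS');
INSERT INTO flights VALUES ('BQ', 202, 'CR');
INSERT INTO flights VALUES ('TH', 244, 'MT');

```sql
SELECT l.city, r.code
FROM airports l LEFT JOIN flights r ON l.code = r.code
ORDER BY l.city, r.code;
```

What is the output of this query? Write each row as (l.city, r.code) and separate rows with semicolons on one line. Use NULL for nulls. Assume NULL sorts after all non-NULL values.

(Denver, NULL); (Houston, NULL); (Kent, NULL); (Tokyo, NULL); (NULL, NULL); (NULL, NULL)

LEFT JOIN keeps every row from `airports`; unmatched rows get NULL for `flights`'s columns.
Matching on l.code = r.code. A NULL in a compared column never satisfies the condition.
- code=RF: no r row matches, row kept with r columns NULL.
- code=RF: no r row matches, row kept with r columns NULL.
- code=KW: no r row matches, row kept with r columns NULL.
- code=KW: no r row matches, row kept with r columns NULL.
- code=NULL: no r row matches, row kept with r columns NULL.
- code=KW: no r row matches, row kept with r columns NULL.
After projecting and ordering:
l.city | r.code
Denver | NULL
Houston | NULL
Kent | NULL
Tokyo | NULL
NULL | NULL
NULL | NULL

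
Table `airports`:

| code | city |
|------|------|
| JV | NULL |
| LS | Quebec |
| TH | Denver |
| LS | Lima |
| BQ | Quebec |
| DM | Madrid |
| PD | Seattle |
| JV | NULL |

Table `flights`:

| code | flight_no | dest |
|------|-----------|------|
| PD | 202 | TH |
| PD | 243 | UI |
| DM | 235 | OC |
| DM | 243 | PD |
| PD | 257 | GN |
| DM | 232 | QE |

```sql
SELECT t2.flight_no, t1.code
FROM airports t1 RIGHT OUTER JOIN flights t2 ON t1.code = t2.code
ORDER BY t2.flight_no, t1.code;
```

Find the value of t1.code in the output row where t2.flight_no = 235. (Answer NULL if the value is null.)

RIGHT JOIN keeps every row from `flights`; unmatched rows get NULL for `airports`'s columns.
Matching on t1.code = t2.code.
Matched pairs: 6; unmatched t2 rows kept: 0.

DM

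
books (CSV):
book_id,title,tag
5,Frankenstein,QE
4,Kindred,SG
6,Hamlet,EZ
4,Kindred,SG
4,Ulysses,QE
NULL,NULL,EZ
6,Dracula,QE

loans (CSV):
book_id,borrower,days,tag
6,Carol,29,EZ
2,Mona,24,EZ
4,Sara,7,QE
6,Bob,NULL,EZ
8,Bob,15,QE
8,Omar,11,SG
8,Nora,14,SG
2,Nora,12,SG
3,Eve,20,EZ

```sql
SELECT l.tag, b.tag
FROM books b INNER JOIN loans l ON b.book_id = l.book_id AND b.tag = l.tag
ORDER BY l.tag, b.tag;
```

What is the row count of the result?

INNER JOIN keeps only pairs where the ON condition holds.
Matching on b.book_id = l.book_id AND b.tag = l.tag. A NULL in a compared column never satisfies the condition.
- b[0] book_id=5, tag=QE → no match; dropped.
- b[1] book_id=4, tag=SG → no match; dropped.
- b[2] book_id=6, tag=EZ → 2 match(es) in l → 2 row(s).
- b[3] book_id=4, tag=SG → no match; dropped.
- b[4] book_id=4, tag=QE → 1 match(es) in l → 1 row(s).
- b[5] book_id=NULL, tag=EZ → no match; dropped.
- b[6] book_id=6, tag=QE → no match; dropped.
Total: 3 rows.

3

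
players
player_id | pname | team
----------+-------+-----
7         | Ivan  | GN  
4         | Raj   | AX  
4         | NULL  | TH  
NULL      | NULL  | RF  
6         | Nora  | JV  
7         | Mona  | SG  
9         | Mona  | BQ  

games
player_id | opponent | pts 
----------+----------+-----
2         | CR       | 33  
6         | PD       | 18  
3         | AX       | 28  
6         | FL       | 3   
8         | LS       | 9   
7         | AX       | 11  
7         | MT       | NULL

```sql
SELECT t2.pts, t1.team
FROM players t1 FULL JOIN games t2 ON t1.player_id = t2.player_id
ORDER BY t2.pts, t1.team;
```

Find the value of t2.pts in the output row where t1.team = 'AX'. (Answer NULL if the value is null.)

NULL

FULL OUTER JOIN keeps every row from both sides; unmatched rows get NULL for the other side's columns.
Matching on t1.player_id = t2.player_id. A NULL in a compared column never satisfies the condition.
- player_id=7: 2 matching t2 row(s), so 2 row(s) emitted.
- player_id=4: no t2 row matches, row kept with t2 columns NULL.
- player_id=4: no t2 row matches, row kept with t2 columns NULL.
- player_id=NULL: no t2 row matches, row kept with t2 columns NULL.
- player_id=6: 2 matching t2 row(s), so 2 row(s) emitted.
- player_id=7: 2 matching t2 row(s), so 2 row(s) emitted.
- player_id=9: no t2 row matches, row kept with t2 columns NULL.
- 3 t2 row(s) had no t1 match → kept, t1 columns NULL.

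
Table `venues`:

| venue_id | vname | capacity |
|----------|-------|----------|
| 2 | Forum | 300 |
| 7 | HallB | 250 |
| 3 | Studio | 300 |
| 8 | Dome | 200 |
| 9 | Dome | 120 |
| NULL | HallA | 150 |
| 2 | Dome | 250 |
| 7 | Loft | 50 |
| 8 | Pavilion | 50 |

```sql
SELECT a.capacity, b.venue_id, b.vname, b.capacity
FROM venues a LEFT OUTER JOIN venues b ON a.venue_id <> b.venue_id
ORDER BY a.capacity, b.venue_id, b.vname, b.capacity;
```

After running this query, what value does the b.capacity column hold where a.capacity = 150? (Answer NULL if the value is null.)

LEFT JOIN keeps every row from `venues a`; unmatched rows get NULL for `venues b`'s columns.
Matching on a.venue_id <> b.venue_id. A NULL in a compared column never satisfies the condition.
- venue_id=2: 6 matching b row(s), so 6 row(s) emitted.
- venue_id=7: 6 matching b row(s), so 6 row(s) emitted.
- venue_id=3: 7 matching b row(s), so 7 row(s) emitted.
- venue_id=8: 6 matching b row(s), so 6 row(s) emitted.
- venue_id=9: 7 matching b row(s), so 7 row(s) emitted.
- venue_id=NULL: no b row matches, row kept with b columns NULL.
- venue_id=2: 6 matching b row(s), so 6 row(s) emitted.
- venue_id=7: 6 matching b row(s), so 6 row(s) emitted.
- venue_id=8: 6 matching b row(s), so 6 row(s) emitted.

NULL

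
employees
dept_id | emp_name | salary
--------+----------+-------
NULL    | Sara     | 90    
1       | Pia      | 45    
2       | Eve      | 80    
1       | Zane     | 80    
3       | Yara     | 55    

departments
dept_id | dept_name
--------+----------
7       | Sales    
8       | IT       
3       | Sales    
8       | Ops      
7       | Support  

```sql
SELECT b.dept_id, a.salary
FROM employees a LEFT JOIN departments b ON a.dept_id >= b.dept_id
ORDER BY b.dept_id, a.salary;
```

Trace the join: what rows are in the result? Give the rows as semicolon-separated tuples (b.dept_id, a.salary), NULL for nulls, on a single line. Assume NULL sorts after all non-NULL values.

LEFT JOIN keeps every row from `employees`; unmatched rows get NULL for `departments`'s columns.
Matching on a.dept_id >= b.dept_id. A NULL in a compared column never satisfies the condition.
- a (dept_id=NULL) has no partner → padded with NULL.
- a (dept_id=1) has no partner → padded with NULL.
- a (dept_id=2) has no partner → padded with NULL.
- a (dept_id=1) has no partner → padded with NULL.
- a (dept_id=3) pairs with 1 row(s) of b.
After projecting and ordering:
b.dept_id | a.salary
3 | 55
NULL | 45
NULL | 80
NULL | 80
NULL | 90

(3, 55); (NULL, 45); (NULL, 80); (NULL, 80); (NULL, 90)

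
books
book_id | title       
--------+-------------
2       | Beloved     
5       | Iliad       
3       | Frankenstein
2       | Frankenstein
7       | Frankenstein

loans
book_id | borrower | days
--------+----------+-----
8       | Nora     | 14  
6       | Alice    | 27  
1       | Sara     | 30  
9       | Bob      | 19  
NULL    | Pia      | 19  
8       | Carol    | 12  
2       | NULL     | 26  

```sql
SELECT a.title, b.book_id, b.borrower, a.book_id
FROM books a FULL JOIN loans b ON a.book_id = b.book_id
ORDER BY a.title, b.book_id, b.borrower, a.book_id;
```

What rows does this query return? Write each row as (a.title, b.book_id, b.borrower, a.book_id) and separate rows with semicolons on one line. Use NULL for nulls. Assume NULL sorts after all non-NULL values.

FULL OUTER JOIN keeps every row from both sides; unmatched rows get NULL for the other side's columns.
Matching on a.book_id = b.book_id. A NULL in a compared column never satisfies the condition.
Matched pairs: 2; unmatched a rows kept: 3; unmatched b rows kept: 6.

(Beloved, 2, NULL, 2); (Frankenstein, 2, NULL, 2); (Frankenstein, NULL, NULL, 3); (Frankenstein, NULL, NULL, 7); (Iliad, NULL, NULL, 5); (NULL, 1, Sara, NULL); (NULL, 6, Alice, NULL); (NULL, 8, Carol, NULL); (NULL, 8, Nora, NULL); (NULL, 9, Bob, NULL); (NULL, NULL, Pia, NULL)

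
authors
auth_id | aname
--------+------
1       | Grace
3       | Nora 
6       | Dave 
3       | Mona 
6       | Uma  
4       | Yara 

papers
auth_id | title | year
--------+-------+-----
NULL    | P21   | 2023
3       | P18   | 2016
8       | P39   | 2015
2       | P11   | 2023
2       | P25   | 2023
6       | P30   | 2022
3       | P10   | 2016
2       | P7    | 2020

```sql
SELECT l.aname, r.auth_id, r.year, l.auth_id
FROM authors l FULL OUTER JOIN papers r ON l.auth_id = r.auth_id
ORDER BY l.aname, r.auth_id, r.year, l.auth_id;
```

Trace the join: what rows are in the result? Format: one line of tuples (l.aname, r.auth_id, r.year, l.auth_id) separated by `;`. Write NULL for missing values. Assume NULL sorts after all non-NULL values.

(Dave, 6, 2022, 6); (Grace, NULL, NULL, 1); (Mona, 3, 2016, 3); (Mona, 3, 2016, 3); (Nora, 3, 2016, 3); (Nora, 3, 2016, 3); (Uma, 6, 2022, 6); (Yara, NULL, NULL, 4); (NULL, 2, 2020, NULL); (NULL, 2, 2023, NULL); (NULL, 2, 2023, NULL); (NULL, 8, 2015, NULL); (NULL, NULL, 2023, NULL)

FULL OUTER JOIN keeps every row from both sides; unmatched rows get NULL for the other side's columns.
Matching on l.auth_id = r.auth_id. A NULL in a compared column never satisfies the condition.
- l row (auth_id=1): no match → kept, r columns NULL.
- l row (auth_id=3): matches 2 r row(s) → 2 output row(s).
- l row (auth_id=6): matches 1 r row(s) → 1 output row(s).
- l row (auth_id=3): matches 2 r row(s) → 2 output row(s).
- l row (auth_id=6): matches 1 r row(s) → 1 output row(s).
- l row (auth_id=4): no match → kept, r columns NULL.
- plus 5 unmatched r row(s), each kept with NULL l columns.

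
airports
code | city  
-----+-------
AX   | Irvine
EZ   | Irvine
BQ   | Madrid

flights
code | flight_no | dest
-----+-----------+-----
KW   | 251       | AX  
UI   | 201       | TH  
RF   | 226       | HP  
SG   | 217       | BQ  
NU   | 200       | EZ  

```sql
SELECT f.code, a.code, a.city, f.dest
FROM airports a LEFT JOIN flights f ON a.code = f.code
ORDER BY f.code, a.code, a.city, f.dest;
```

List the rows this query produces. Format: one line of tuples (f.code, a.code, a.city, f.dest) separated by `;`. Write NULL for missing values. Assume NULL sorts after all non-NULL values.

(NULL, AX, Irvine, NULL); (NULL, BQ, Madrid, NULL); (NULL, EZ, Irvine, NULL)

LEFT JOIN keeps every row from `airports`; unmatched rows get NULL for `flights`'s columns.
Matching on a.code = f.code.
Matched pairs: 0; unmatched a rows kept: 3.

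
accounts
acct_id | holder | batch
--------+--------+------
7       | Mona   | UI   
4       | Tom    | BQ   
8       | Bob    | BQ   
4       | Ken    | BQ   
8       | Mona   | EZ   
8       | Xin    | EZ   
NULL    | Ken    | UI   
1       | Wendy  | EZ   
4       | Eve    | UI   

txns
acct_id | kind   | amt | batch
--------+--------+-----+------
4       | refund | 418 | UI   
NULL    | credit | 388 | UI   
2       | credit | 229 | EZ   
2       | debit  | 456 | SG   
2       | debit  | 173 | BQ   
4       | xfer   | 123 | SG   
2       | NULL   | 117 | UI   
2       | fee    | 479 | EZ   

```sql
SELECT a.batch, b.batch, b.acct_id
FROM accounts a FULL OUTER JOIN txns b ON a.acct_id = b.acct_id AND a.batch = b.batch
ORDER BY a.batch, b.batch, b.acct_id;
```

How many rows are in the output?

FULL OUTER JOIN keeps every row from both sides; unmatched rows get NULL for the other side's columns.
Matching on a.acct_id = b.acct_id AND a.batch = b.batch. A NULL in a compared column never satisfies the condition.
Matched pairs: 1; unmatched a rows kept: 8; unmatched b rows kept: 7.
Total: 1 matched + 15 padded = 16 rows.

16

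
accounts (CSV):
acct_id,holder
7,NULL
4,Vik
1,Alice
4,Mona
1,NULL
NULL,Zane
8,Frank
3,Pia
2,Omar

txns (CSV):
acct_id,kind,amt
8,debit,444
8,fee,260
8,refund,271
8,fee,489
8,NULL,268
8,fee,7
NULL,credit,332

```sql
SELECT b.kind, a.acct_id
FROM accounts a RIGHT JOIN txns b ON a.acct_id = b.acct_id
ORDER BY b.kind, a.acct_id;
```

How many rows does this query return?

7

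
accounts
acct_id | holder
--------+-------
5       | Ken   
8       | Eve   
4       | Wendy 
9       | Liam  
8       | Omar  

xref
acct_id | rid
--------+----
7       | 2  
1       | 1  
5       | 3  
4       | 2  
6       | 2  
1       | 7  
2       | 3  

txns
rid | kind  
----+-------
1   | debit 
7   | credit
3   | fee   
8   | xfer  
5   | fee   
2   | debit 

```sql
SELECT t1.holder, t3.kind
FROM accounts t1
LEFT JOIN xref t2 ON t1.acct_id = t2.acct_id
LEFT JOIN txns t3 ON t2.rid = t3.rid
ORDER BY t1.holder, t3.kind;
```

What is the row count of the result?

5

Step 1 — t1 LEFT JOIN t2 on acct_id → 5 row(s).
Then LEFT JOIN `txns t3` on rid: each of those 5 rows is kept; rows whose t2.rid has no match in t3 get NULL for t3's columns.
Result: 5 row(s).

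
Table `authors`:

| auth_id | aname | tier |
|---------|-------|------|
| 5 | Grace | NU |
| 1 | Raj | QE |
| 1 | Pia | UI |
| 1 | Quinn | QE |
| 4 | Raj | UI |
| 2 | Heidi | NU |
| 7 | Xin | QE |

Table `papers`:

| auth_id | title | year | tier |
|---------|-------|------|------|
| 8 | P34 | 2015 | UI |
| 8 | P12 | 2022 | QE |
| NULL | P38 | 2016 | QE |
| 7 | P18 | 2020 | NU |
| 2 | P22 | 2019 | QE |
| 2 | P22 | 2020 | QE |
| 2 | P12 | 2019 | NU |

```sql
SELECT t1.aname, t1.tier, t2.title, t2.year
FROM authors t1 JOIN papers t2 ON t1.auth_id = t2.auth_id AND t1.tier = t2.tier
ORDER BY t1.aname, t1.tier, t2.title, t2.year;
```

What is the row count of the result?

1

INNER JOIN keeps only pairs where the ON condition holds.
Matching on t1.auth_id = t2.auth_id AND t1.tier = t2.tier. A NULL in a compared column never satisfies the condition.
- auth_id=5, tier=NU: no matching t2 row, dropped.
- auth_id=1, tier=QE: no matching t2 row, dropped.
- auth_id=1, tier=UI: no matching t2 row, dropped.
- auth_id=1, tier=QE: no matching t2 row, dropped.
- auth_id=4, tier=UI: no matching t2 row, dropped.
- auth_id=2, tier=NU: 1 matching t2 row(s), so 1 row(s) emitted.
- auth_id=7, tier=QE: no matching t2 row, dropped.
Total: 1 rows.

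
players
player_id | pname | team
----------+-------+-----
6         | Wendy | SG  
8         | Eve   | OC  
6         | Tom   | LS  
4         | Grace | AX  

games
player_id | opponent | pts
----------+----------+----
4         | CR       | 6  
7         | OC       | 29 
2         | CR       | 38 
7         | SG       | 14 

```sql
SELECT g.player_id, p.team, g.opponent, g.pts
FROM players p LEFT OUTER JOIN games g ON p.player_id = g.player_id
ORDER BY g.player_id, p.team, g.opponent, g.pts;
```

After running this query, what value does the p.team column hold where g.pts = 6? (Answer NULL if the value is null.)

LEFT JOIN keeps every row from `players`; unmatched rows get NULL for `games`'s columns.
Matching on p.player_id = g.player_id.
- p[0] player_id=6 → no match; kept with NULLs on the g side.
- p[1] player_id=8 → no match; kept with NULLs on the g side.
- p[2] player_id=6 → no match; kept with NULLs on the g side.
- p[3] player_id=4 → 1 match(es) in g → 1 row(s).

AX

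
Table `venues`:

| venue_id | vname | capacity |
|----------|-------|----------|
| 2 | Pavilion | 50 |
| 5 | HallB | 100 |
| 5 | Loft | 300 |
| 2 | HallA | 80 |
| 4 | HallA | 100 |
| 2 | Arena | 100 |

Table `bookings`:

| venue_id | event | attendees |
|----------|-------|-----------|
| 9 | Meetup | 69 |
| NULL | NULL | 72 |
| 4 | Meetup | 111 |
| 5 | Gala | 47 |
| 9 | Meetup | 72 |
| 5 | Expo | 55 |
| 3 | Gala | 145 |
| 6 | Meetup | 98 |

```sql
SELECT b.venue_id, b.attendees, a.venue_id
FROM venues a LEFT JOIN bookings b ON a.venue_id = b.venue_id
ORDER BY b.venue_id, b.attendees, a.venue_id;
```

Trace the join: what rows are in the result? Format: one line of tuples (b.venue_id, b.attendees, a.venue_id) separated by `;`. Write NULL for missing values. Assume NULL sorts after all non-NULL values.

LEFT JOIN keeps every row from `venues`; unmatched rows get NULL for `bookings`'s columns.
Matching on a.venue_id = b.venue_id. A NULL in a compared column never satisfies the condition.
- a row (venue_id=2): no match → kept, b columns NULL.
- a row (venue_id=5): matches 2 b row(s) → 2 output row(s).
- a row (venue_id=5): matches 2 b row(s) → 2 output row(s).
- a row (venue_id=2): no match → kept, b columns NULL.
- a row (venue_id=4): matches 1 b row(s) → 1 output row(s).
- a row (venue_id=2): no match → kept, b columns NULL.
After projecting and ordering:
b.venue_id | b.attendees | a.venue_id
4 | 111 | 4
5 | 47 | 5
5 | 47 | 5
5 | 55 | 5
5 | 55 | 5
NULL | NULL | 2
NULL | NULL | 2
NULL | NULL | 2

(4, 111, 4); (5, 47, 5); (5, 47, 5); (5, 55, 5); (5, 55, 5); (NULL, NULL, 2); (NULL, NULL, 2); (NULL, NULL, 2)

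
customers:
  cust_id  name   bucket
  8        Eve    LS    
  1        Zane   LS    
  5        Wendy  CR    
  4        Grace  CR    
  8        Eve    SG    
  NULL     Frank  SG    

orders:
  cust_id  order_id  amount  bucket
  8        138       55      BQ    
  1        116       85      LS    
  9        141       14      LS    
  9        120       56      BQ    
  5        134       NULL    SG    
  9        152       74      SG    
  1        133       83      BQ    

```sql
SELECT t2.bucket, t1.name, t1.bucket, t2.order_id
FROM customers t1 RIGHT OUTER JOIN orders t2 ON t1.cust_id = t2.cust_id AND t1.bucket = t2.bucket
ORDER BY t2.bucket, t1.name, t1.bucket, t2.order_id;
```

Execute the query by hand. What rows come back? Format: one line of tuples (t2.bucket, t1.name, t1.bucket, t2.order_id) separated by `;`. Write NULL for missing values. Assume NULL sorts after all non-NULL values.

(BQ, NULL, NULL, 120); (BQ, NULL, NULL, 133); (BQ, NULL, NULL, 138); (LS, Zane, LS, 116); (LS, NULL, NULL, 141); (SG, NULL, NULL, 134); (SG, NULL, NULL, 152)

RIGHT JOIN keeps every row from `orders`; unmatched rows get NULL for `customers`'s columns.
Matching on t1.cust_id = t2.cust_id AND t1.bucket = t2.bucket. A NULL in a compared column never satisfies the condition.
- cust_id=8, bucket=LS: no matching t2 row.
- cust_id=1, bucket=LS: 1 matching t2 row(s), so 1 row(s) emitted.
- cust_id=5, bucket=CR: no matching t2 row.
- cust_id=4, bucket=CR: no matching t2 row.
- cust_id=8, bucket=SG: no matching t2 row.
- cust_id=NULL, bucket=SG: no matching t2 row.
- 6 t2 row(s) had no t1 match → kept, t1 columns NULL.
After projecting and ordering:
t2.bucket | t1.name | t1.bucket | t2.order_id
BQ | NULL | NULL | 120
BQ | NULL | NULL | 133
BQ | NULL | NULL | 138
LS | Zane | LS | 116
LS | NULL | NULL | 141
SG | NULL | NULL | 134
SG | NULL | NULL | 152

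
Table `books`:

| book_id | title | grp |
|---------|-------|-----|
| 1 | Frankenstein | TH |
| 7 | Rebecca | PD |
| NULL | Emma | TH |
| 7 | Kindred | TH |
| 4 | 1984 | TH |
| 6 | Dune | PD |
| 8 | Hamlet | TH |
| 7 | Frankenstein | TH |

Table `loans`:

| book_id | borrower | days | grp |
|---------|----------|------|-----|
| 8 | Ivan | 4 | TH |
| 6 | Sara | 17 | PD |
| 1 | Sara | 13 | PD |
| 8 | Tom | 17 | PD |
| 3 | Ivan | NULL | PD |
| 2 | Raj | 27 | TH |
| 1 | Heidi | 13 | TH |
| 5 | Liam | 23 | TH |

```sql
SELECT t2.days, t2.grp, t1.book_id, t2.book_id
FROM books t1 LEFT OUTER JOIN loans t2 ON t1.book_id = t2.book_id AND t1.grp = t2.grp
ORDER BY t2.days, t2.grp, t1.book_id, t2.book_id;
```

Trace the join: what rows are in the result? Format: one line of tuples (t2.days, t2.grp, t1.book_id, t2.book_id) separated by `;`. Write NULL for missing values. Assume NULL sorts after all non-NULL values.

(4, TH, 8, 8); (13, TH, 1, 1); (17, PD, 6, 6); (NULL, NULL, 4, NULL); (NULL, NULL, 7, NULL); (NULL, NULL, 7, NULL); (NULL, NULL, 7, NULL); (NULL, NULL, NULL, NULL)

LEFT JOIN keeps every row from `books`; unmatched rows get NULL for `loans`'s columns.
Matching on t1.book_id = t2.book_id AND t1.grp = t2.grp. A NULL in a compared column never satisfies the condition.
Matched pairs: 3; unmatched t1 rows kept: 5.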